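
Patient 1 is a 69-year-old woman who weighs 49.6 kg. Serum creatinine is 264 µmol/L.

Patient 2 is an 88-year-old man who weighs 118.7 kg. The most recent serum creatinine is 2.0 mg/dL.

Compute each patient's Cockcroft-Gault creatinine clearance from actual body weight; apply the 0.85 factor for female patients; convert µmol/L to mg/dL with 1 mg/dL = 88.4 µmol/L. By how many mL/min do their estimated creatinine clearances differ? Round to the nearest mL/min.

Patient 1: SCr = 264 / 88.4 = 2.986 mg/dL
Patient 1: CrCl = (140 − 69) × 49.6 / (72 × 2.986) × 0.85 = 3521.6 / 214.99 × 0.85 ≈ 13.9 mL/min
Patient 2: CrCl = (140 − 88) × 118.7 / (72 × 2) = 6172.4 / 144.00 ≈ 42.9 mL/min
|13.9 − 42.9| = 29.0 mL/min

29 mL/min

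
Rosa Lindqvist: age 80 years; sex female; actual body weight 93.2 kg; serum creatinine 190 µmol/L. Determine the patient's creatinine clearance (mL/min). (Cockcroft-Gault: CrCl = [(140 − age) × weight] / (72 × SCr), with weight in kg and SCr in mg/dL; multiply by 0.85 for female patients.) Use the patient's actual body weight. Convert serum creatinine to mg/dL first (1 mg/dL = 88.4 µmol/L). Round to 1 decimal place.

30.7 mL/min

SCr = 190 / 88.4 = 2.149 mg/dL
CrCl = (140 − 80) × 93.2 / (72 × 2.149) × 0.85 = 5592.0 / 154.73 × 0.85 ≈ 30.7 mL/min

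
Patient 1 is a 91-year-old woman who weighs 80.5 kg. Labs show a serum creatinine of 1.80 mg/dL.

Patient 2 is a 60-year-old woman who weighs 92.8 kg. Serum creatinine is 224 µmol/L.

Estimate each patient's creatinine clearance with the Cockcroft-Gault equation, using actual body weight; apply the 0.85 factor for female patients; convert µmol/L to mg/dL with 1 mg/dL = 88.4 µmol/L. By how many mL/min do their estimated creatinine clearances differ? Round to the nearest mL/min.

Patient 1: CrCl = (140 − 91) × 80.5 / (72 × 1.8) × 0.85 = 3944.5 / 129.60 × 0.85 ≈ 25.9 mL/min
Patient 2: SCr = 224 / 88.4 = 2.534 mg/dL
Patient 2: CrCl = (140 − 60) × 92.8 / (72 × 2.534) × 0.85 = 7424.0 / 182.45 × 0.85 ≈ 34.6 mL/min
|25.9 − 34.6| = 8.7 mL/min

9 mL/min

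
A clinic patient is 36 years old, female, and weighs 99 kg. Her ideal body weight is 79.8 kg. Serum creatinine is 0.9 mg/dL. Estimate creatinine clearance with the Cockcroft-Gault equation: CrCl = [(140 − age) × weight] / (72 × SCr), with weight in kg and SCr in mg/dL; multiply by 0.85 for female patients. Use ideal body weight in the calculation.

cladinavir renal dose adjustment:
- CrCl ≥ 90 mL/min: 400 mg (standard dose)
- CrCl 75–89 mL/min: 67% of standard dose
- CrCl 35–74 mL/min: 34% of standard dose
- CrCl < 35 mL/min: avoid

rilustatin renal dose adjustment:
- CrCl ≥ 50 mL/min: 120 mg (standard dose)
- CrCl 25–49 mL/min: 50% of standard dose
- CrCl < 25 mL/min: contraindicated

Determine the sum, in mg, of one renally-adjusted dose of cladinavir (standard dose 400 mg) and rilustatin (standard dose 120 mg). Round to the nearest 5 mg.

520 mg

CrCl = (140 − 36) × 79.8 / (72 × 0.9) × 0.85 = 8299.2 / 64.80 × 0.85 ≈ 108.9 mL/min
CrCl ≈ 109 mL/min.
cladinavir: ≥ 90 mL/min → 100% of 400 mg = 400 mg.
rilustatin: ≥ 50 mL/min → 100% of 120 mg = 120 mg.
Total = 400 + 120 = 520 mg.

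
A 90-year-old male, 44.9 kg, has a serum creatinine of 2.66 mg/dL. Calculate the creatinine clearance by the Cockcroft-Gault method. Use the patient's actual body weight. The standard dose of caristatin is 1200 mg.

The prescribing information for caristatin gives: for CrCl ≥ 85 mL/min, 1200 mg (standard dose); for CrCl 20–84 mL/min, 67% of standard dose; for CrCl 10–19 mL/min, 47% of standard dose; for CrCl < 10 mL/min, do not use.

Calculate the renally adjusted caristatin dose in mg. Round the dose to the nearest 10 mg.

CrCl = (140 − 90) × 44.9 / (72 × 2.66) = 2245.0 / 191.52 ≈ 11.7 mL/min
CrCl ≈ 12 mL/min → bracket 10–19 mL/min.
47% of 1200 mg = 564 mg → 560 mg

560 mg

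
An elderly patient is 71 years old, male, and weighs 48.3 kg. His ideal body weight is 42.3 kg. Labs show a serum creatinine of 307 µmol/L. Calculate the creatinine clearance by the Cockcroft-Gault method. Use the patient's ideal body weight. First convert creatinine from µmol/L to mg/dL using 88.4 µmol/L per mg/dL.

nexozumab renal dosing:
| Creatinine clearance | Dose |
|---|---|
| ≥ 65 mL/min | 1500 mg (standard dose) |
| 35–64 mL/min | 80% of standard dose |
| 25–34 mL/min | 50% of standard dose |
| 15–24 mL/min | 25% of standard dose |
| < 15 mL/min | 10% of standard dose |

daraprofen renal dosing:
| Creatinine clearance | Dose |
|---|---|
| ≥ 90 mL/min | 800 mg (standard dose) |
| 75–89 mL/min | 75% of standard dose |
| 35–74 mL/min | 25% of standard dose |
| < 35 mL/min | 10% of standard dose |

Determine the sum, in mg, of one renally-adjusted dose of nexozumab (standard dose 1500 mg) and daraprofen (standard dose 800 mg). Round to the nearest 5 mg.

230 mg

SCr = 307 / 88.4 = 3.473 mg/dL
CrCl = (140 − 71) × 42.3 / (72 × 3.473) = 2918.7 / 250.06 ≈ 11.7 mL/min
CrCl ≈ 12 mL/min.
nexozumab: < 15 mL/min → 10% of 1500 mg = 150 mg.
daraprofen: < 35 mL/min → 10% of 800 mg = 80 mg.
Total = 150 + 80 = 230 mg.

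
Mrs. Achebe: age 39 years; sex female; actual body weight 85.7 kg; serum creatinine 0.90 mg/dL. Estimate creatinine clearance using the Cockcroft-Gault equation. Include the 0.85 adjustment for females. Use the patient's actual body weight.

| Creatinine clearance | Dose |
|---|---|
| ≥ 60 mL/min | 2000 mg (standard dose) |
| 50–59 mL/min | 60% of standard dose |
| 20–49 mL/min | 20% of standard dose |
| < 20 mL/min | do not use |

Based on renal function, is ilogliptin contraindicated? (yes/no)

CrCl = (140 − 39) × 85.7 / (72 × 0.9) × 0.85 = 8655.7 / 64.80 × 0.85 ≈ 113.5 mL/min
CrCl ≈ 114 mL/min, which is ≥ 20 mL/min.

no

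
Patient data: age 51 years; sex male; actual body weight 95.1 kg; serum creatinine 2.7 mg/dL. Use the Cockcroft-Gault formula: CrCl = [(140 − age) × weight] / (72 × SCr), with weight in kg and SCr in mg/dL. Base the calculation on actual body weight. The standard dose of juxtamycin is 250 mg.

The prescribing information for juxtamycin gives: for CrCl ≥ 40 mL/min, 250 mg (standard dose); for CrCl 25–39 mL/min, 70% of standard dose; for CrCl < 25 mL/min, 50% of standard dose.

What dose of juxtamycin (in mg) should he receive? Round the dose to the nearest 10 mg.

CrCl = (140 − 51) × 95.1 / (72 × 2.7) = 8463.9 / 194.40 ≈ 43.5 mL/min
CrCl ≈ 44 mL/min → bracket ≥ 40 mL/min.
100% of 250 mg = 250 mg

250 mg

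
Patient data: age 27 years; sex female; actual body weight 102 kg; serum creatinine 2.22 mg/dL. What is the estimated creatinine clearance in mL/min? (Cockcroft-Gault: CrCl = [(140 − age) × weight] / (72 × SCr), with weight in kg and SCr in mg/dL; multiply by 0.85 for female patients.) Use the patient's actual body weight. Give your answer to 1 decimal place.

CrCl = (140 − 27) × 102 / (72 × 2.22) × 0.85 = 11526.0 / 159.84 × 0.85 ≈ 61.3 mL/min

61.3 mL/min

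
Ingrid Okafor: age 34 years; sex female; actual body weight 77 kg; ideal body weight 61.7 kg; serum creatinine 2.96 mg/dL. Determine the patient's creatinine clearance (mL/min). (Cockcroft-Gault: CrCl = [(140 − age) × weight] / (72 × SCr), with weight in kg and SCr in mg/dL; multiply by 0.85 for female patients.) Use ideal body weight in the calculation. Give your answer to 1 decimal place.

26.1 mL/min

CrCl = (140 − 34) × 61.7 / (72 × 2.96) × 0.85 = 6540.2 / 213.12 × 0.85 ≈ 26.1 mL/min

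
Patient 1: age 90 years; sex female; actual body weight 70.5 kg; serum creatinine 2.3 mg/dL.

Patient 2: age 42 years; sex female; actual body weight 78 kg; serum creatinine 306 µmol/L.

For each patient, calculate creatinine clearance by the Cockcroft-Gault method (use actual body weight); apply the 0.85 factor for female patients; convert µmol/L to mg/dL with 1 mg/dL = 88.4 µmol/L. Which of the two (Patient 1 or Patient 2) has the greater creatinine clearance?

Patient 2

Patient 1: CrCl = (140 − 90) × 70.5 / (72 × 2.3) × 0.85 = 3525.0 / 165.60 × 0.85 ≈ 18.1 mL/min
Patient 2: SCr = 306 / 88.4 = 3.462 mg/dL
Patient 2: CrCl = (140 − 42) × 78 / (72 × 3.462) × 0.85 = 7644.0 / 249.26 × 0.85 ≈ 26.1 mL/min
18.1 vs 26.1 mL/min → Patient 2 is higher.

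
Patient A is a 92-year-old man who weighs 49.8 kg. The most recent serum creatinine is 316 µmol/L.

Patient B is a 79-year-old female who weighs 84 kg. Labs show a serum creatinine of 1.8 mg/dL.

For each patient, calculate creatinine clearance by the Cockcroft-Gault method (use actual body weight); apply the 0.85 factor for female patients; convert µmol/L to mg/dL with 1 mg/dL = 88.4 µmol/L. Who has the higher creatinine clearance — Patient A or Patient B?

Patient B

Patient A: SCr = 316 / 88.4 = 3.575 mg/dL
Patient A: CrCl = (140 − 92) × 49.8 / (72 × 3.575) = 2390.4 / 257.40 ≈ 9.3 mL/min
Patient B: CrCl = (140 − 79) × 84 / (72 × 1.8) × 0.85 = 5124.0 / 129.60 × 0.85 ≈ 33.6 mL/min
9.3 vs 33.6 mL/min → Patient B is higher.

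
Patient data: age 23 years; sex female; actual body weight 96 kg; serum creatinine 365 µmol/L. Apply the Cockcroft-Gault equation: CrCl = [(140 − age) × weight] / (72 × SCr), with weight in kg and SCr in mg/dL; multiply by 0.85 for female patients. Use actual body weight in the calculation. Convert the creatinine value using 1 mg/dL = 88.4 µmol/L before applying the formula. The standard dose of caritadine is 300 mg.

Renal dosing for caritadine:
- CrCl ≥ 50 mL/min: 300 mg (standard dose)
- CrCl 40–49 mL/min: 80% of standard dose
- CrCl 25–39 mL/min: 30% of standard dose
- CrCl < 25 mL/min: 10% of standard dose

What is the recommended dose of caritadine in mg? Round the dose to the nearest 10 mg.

SCr = 365 / 88.4 = 4.129 mg/dL
CrCl = (140 − 23) × 96 / (72 × 4.129) × 0.85 = 11232.0 / 297.29 × 0.85 ≈ 32.1 mL/min
CrCl ≈ 32 mL/min → bracket 25–39 mL/min.
30% of 300 mg = 90 mg

90 mg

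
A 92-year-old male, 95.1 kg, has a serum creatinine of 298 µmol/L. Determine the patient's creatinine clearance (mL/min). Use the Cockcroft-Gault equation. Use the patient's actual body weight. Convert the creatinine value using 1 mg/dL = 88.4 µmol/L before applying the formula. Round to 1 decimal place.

SCr = 298 / 88.4 = 3.371 mg/dL
CrCl = (140 − 92) × 95.1 / (72 × 3.371) = 4564.8 / 242.71 ≈ 18.8 mL/min

18.8 mL/min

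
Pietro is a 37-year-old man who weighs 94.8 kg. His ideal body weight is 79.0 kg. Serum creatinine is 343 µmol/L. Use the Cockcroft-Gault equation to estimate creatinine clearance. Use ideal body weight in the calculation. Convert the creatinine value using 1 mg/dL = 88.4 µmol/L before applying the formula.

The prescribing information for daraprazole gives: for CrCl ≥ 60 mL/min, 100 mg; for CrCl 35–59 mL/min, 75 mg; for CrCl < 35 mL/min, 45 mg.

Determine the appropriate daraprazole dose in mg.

45 mg

SCr = 343 / 88.4 = 3.88 mg/dL
CrCl = (140 − 37) × 79 / (72 × 3.88) = 8137.0 / 279.36 ≈ 29.1 mL/min
CrCl ≈ 29 mL/min → bracket < 35 mL/min.
Dose for this bracket: 45 mg.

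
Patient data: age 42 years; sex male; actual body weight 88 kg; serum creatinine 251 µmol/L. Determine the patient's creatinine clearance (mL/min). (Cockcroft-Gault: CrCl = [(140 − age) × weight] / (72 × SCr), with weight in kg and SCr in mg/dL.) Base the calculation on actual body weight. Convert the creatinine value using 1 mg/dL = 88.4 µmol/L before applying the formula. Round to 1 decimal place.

SCr = 251 / 88.4 = 2.839 mg/dL
CrCl = (140 − 42) × 88 / (72 × 2.839) = 8624.0 / 204.41 ≈ 42.2 mL/min

42.2 mL/min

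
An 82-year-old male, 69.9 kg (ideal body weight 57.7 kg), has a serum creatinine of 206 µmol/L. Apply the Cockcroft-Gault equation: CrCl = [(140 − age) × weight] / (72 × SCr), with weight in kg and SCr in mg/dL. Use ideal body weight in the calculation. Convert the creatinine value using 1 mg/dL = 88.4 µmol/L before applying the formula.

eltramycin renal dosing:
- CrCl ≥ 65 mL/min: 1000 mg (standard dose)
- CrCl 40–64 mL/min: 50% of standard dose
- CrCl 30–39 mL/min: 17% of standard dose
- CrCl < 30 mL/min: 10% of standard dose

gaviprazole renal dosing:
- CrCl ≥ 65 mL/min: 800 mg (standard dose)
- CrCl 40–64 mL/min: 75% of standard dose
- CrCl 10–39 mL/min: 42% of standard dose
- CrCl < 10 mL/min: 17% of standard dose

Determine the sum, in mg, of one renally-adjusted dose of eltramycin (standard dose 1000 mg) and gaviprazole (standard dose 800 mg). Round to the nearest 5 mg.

SCr = 206 / 88.4 = 2.33 mg/dL
CrCl = (140 − 82) × 57.7 / (72 × 2.33) = 3346.6 / 167.76 ≈ 19.9 mL/min
CrCl ≈ 20 mL/min.
eltramycin: < 30 mL/min → 10% of 1000 mg = 100 mg.
gaviprazole: 10–39 mL/min → 42% of 800 mg = 336 mg.
Total = 100 + 336 = 436 mg.

435 mg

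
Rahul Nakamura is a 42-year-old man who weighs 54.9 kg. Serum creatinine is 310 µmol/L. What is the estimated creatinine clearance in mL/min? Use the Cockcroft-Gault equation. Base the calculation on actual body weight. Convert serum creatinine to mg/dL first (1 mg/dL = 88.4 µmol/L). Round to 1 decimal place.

21.3 mL/min

SCr = 310 / 88.4 = 3.507 mg/dL
CrCl = (140 − 42) × 54.9 / (72 × 3.507) = 5380.2 / 252.50 ≈ 21.3 mL/min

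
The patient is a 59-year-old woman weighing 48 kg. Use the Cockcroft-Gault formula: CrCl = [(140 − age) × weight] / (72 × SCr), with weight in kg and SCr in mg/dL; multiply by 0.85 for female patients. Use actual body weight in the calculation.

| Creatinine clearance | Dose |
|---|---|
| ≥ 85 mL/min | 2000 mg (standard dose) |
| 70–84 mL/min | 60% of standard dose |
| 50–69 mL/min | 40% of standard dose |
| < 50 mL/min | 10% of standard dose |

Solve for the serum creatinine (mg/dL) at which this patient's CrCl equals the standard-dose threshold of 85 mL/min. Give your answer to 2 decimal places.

0.54 mg/dL

Standard dose requires CrCl ≥ 85 mL/min.
Set (140 − 59) × 48 × 0.85 / (72 × SCr) = 85
SCr = (140 − 59) × 48 × 0.85 / (72 × 85) = 0.540 mg/dL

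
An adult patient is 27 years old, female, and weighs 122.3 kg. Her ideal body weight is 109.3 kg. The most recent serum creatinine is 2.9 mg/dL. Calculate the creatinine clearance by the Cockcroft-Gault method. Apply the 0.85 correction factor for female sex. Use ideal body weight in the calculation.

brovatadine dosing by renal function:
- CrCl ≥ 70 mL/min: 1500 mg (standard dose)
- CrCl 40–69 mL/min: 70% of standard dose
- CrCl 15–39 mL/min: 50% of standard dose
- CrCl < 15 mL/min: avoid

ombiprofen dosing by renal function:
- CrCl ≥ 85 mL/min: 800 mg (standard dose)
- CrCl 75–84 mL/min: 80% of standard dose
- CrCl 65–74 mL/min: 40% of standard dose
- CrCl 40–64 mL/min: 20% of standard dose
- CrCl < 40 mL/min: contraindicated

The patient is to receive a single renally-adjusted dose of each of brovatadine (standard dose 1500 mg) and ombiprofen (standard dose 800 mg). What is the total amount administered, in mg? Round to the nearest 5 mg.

CrCl = (140 − 27) × 109.3 / (72 × 2.9) × 0.85 = 12350.9 / 208.80 × 0.85 ≈ 50.3 mL/min
CrCl ≈ 50 mL/min.
brovatadine: 40–69 mL/min → 70% of 1500 mg = 1050 mg.
ombiprofen: 40–64 mL/min → 20% of 800 mg = 160 mg.
Total = 1050 + 160 = 1210 mg.

1210 mg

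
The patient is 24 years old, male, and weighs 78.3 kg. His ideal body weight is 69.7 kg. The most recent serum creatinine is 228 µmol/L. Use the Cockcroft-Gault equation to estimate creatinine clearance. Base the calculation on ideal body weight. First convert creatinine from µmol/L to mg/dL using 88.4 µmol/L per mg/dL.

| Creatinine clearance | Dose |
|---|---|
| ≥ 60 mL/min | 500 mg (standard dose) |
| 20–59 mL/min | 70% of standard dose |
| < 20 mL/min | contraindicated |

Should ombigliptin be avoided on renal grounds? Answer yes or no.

no

SCr = 228 / 88.4 = 2.579 mg/dL
CrCl = (140 − 24) × 69.7 / (72 × 2.579) = 8085.2 / 185.69 ≈ 43.5 mL/min
CrCl ≈ 44 mL/min, which is ≥ 20 mL/min.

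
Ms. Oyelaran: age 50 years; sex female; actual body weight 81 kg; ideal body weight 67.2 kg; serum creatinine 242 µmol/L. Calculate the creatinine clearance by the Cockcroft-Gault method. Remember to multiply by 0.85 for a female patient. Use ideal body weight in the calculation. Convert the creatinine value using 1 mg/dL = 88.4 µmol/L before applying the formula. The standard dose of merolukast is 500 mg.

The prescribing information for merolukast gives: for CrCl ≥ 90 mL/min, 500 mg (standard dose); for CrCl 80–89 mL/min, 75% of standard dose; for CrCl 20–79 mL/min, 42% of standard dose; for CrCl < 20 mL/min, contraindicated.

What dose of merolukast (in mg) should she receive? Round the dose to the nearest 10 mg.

210 mg

SCr = 242 / 88.4 = 2.738 mg/dL
CrCl = (140 − 50) × 67.2 / (72 × 2.738) × 0.85 = 6048.0 / 197.14 × 0.85 ≈ 26.1 mL/min
CrCl ≈ 26 mL/min → bracket 20–79 mL/min.
42% of 500 mg = 210 mg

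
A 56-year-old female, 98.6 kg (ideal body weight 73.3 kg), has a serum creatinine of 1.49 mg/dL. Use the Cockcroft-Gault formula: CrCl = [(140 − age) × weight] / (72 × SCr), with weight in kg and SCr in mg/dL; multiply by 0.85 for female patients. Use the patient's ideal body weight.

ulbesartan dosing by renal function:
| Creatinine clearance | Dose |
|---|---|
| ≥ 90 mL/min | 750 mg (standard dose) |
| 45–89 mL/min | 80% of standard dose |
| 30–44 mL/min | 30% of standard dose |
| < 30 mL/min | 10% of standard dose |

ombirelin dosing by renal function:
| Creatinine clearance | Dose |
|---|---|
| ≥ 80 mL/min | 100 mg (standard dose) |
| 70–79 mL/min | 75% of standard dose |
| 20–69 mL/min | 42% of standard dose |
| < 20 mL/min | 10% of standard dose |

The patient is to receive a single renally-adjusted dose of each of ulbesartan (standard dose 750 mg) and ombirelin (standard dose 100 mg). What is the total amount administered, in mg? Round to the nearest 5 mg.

CrCl = (140 − 56) × 73.3 / (72 × 1.49) × 0.85 = 6157.2 / 107.28 × 0.85 ≈ 48.8 mL/min
CrCl ≈ 49 mL/min.
ulbesartan: 45–89 mL/min → 80% of 750 mg = 600 mg.
ombirelin: 20–69 mL/min → 42% of 100 mg = 42 mg.
Total = 600 + 42 = 642 mg.

640 mg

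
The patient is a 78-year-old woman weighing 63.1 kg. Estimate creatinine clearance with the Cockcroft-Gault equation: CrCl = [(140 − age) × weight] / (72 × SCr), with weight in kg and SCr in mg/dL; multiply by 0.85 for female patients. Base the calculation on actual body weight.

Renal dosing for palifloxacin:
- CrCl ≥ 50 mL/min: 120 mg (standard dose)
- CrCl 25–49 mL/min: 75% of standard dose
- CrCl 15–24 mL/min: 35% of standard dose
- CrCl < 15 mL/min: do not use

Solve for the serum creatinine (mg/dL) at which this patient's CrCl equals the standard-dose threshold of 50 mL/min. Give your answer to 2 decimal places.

0.92 mg/dL

Standard dose requires CrCl ≥ 50 mL/min.
Set (140 − 78) × 63.1 × 0.85 / (72 × SCr) = 50
SCr = (140 − 78) × 63.1 × 0.85 / (72 × 50) = 0.924 mg/dL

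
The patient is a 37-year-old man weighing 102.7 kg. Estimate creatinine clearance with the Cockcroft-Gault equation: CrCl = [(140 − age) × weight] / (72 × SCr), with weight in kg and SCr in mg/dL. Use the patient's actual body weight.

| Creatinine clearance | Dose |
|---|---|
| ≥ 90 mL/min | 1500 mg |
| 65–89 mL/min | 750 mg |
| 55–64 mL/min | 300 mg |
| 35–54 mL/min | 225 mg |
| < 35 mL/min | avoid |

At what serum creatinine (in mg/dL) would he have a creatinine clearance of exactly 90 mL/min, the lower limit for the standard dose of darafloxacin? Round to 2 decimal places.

1.63 mg/dL

Standard dose requires CrCl ≥ 90 mL/min.
Set (140 − 37) × 102.7 / (72 × SCr) = 90
SCr = (140 − 37) × 102.7 / (72 × 90) = 1.632 mg/dL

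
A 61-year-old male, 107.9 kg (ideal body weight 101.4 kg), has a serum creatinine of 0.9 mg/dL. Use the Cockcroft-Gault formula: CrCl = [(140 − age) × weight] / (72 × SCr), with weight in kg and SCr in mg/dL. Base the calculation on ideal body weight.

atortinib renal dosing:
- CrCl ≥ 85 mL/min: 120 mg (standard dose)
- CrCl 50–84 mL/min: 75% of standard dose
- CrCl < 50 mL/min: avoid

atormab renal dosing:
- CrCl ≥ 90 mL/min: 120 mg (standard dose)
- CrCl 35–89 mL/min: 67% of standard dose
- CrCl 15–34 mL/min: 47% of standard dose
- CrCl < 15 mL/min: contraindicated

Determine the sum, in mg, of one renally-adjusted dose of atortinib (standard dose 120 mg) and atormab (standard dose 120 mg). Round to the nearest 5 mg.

240 mg

CrCl = (140 − 61) × 101.4 / (72 × 0.9) = 8010.6 / 64.80 ≈ 123.6 mL/min
CrCl ≈ 124 mL/min.
atortinib: ≥ 85 mL/min → 100% of 120 mg = 120 mg.
atormab: ≥ 90 mL/min → 100% of 120 mg = 120 mg.
Total = 120 + 120 = 240 mg.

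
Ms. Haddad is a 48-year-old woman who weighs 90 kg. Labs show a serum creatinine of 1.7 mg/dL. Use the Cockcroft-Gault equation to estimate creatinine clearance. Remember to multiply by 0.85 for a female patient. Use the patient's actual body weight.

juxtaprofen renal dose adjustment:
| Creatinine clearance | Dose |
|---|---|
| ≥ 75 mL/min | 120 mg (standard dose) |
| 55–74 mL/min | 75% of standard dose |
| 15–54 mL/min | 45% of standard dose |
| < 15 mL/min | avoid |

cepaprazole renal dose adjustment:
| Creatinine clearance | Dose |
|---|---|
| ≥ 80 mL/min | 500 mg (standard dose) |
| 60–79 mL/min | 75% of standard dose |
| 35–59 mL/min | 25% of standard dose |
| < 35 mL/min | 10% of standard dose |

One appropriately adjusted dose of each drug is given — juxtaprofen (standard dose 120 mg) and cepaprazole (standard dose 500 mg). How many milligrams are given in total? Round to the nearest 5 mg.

215 mg

CrCl = (140 − 48) × 90 / (72 × 1.7) × 0.85 = 8280.0 / 122.40 × 0.85 ≈ 57.5 mL/min
CrCl ≈ 58 mL/min.
juxtaprofen: 55–74 mL/min → 75% of 120 mg = 90 mg.
cepaprazole: 35–59 mL/min → 25% of 500 mg = 125 mg.
Total = 90 + 125 = 215 mg.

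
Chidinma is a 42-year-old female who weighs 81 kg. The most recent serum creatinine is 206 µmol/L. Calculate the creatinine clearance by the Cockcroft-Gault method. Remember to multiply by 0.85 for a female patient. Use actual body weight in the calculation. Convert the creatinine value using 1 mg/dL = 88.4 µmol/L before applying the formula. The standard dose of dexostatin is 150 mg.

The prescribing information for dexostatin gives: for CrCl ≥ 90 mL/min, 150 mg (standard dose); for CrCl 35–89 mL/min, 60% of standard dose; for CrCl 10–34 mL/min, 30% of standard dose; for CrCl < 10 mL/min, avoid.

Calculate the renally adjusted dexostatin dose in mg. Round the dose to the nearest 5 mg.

SCr = 206 / 88.4 = 2.33 mg/dL
CrCl = (140 − 42) × 81 / (72 × 2.33) × 0.85 = 7938.0 / 167.76 × 0.85 ≈ 40.2 mL/min
CrCl ≈ 40 mL/min → bracket 35–89 mL/min.
60% of 150 mg = 90 mg

90 mg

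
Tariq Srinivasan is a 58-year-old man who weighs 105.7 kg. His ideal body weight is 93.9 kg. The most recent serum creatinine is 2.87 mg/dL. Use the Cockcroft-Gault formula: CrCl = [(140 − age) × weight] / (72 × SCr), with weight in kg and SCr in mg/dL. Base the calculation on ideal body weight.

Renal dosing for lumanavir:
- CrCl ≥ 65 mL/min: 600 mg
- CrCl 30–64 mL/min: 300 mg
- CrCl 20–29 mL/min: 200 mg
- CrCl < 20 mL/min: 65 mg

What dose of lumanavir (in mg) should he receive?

300 mg

CrCl = (140 − 58) × 93.9 / (72 × 2.87) = 7699.8 / 206.64 ≈ 37.3 mL/min
CrCl ≈ 37 mL/min → bracket 30–64 mL/min.
Dose for this bracket: 300 mg.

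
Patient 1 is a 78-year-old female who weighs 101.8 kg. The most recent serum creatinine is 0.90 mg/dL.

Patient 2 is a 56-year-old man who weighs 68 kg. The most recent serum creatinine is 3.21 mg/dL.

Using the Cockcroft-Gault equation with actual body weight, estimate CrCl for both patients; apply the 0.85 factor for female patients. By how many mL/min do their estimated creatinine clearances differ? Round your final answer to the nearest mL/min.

Patient 1: CrCl = (140 − 78) × 101.8 / (72 × 0.9) × 0.85 = 6311.6 / 64.80 × 0.85 ≈ 82.8 mL/min
Patient 2: CrCl = (140 − 56) × 68 / (72 × 3.21) = 5712.0 / 231.12 ≈ 24.7 mL/min
|82.8 − 24.7| = 58.1 mL/min

58 mL/min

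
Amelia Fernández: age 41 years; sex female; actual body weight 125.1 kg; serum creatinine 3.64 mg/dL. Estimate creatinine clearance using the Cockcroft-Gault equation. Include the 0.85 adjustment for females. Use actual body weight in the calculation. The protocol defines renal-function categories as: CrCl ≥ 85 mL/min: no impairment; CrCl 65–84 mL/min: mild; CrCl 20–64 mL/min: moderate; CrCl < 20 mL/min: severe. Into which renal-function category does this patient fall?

moderate

CrCl = (140 − 41) × 125.1 / (72 × 3.64) × 0.85 = 12384.9 / 262.08 × 0.85 ≈ 40.2 mL/min
40 mL/min falls in the 'moderate' range.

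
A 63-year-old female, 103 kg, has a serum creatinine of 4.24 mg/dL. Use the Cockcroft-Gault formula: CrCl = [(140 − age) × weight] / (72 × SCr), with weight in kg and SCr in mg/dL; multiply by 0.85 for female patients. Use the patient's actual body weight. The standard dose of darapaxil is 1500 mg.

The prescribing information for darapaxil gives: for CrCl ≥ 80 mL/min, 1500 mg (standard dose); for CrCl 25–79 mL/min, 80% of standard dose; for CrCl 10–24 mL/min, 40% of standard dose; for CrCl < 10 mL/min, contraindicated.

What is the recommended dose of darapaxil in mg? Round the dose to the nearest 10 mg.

600 mg

CrCl = (140 − 63) × 103 / (72 × 4.24) × 0.85 = 7931.0 / 305.28 × 0.85 ≈ 22.1 mL/min
CrCl ≈ 22 mL/min → bracket 10–24 mL/min.
40% of 1500 mg = 600 mg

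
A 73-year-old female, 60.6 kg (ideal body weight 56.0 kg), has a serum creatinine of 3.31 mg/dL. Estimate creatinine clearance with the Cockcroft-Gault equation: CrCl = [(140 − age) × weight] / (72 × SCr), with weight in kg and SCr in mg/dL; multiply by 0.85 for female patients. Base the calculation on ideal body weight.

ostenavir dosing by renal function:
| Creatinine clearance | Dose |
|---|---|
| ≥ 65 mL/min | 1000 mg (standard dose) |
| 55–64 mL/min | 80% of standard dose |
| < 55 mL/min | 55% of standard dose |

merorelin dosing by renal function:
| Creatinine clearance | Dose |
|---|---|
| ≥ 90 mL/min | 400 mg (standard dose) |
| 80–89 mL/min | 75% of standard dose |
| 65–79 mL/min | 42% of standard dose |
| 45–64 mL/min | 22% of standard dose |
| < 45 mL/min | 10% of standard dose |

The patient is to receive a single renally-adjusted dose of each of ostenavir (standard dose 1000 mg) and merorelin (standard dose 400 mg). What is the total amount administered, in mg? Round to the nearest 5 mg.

CrCl = (140 − 73) × 56 / (72 × 3.31) × 0.85 = 3752.0 / 238.32 × 0.85 ≈ 13.4 mL/min
CrCl ≈ 13 mL/min.
ostenavir: < 55 mL/min → 55% of 1000 mg = 550 mg.
merorelin: < 45 mL/min → 10% of 400 mg = 40 mg.
Total = 550 + 40 = 590 mg.

590 mg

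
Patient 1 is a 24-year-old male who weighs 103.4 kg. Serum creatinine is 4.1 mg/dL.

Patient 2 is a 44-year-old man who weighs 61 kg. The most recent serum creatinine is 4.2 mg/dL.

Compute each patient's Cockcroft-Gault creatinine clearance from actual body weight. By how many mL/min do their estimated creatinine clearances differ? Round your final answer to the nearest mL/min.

Patient 1: CrCl = (140 − 24) × 103.4 / (72 × 4.1) = 11994.4 / 295.20 ≈ 40.6 mL/min
Patient 2: CrCl = (140 − 44) × 61 / (72 × 4.2) = 5856.0 / 302.40 ≈ 19.4 mL/min
|40.6 − 19.4| = 21.2 mL/min

21 mL/min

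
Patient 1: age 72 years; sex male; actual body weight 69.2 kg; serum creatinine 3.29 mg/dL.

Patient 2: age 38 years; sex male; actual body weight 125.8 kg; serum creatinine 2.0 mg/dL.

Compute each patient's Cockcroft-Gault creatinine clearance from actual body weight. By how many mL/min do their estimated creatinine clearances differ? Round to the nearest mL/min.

69 mL/min

Patient 1: CrCl = (140 − 72) × 69.2 / (72 × 3.29) = 4705.6 / 236.88 ≈ 19.9 mL/min
Patient 2: CrCl = (140 − 38) × 125.8 / (72 × 2) = 12831.6 / 144.00 ≈ 89.1 mL/min
|19.9 − 89.1| = 69.2 mL/min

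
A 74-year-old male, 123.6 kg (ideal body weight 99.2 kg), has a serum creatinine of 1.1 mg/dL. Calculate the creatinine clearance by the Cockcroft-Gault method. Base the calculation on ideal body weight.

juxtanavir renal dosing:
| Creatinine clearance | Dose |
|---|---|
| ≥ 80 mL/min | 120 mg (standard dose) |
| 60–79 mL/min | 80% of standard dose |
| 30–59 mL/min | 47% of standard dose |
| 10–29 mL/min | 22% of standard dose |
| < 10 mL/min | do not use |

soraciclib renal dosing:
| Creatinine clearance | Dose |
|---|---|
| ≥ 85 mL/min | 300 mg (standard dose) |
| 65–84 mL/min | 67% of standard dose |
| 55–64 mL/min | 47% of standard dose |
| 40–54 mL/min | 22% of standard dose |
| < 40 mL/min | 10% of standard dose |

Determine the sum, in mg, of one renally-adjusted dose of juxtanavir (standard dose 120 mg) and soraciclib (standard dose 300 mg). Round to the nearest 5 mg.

320 mg

CrCl = (140 − 74) × 99.2 / (72 × 1.1) = 6547.2 / 79.20 ≈ 82.7 mL/min
CrCl ≈ 83 mL/min.
juxtanavir: ≥ 80 mL/min → 100% of 120 mg = 120 mg.
soraciclib: 65–84 mL/min → 67% of 300 mg = 201 mg.
Total = 120 + 201 = 321 mg.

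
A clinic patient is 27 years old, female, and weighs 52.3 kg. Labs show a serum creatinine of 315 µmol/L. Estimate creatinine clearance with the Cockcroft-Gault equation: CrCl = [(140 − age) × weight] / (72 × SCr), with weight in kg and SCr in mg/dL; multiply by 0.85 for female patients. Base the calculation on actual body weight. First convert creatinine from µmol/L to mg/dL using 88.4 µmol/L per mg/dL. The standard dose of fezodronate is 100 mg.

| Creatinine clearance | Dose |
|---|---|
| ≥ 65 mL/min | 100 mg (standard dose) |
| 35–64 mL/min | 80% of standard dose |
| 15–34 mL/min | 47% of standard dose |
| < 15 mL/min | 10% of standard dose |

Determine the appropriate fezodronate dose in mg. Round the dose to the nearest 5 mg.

SCr = 315 / 88.4 = 3.563 mg/dL
CrCl = (140 − 27) × 52.3 / (72 × 3.563) × 0.85 = 5909.9 / 256.54 × 0.85 ≈ 19.6 mL/min
CrCl ≈ 20 mL/min → bracket 15–34 mL/min.
47% of 100 mg = 47 mg → 45 mg

45 mg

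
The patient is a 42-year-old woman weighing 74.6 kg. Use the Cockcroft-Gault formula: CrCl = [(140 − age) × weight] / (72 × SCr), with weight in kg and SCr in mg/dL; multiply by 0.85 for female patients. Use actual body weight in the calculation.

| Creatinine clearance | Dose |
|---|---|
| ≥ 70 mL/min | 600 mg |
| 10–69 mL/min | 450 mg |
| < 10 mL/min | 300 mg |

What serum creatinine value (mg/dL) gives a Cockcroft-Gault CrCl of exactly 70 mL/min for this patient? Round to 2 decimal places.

1.23 mg/dL

Standard dose requires CrCl ≥ 70 mL/min.
Set (140 − 42) × 74.6 × 0.85 / (72 × SCr) = 70
SCr = (140 − 42) × 74.6 × 0.85 / (72 × 70) = 1.233 mg/dL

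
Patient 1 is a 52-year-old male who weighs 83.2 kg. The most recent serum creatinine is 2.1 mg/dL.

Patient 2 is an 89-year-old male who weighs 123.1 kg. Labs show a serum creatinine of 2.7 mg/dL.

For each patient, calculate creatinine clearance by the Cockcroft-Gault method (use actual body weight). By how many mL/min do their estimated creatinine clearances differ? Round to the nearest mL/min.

Patient 1: CrCl = (140 − 52) × 83.2 / (72 × 2.1) = 7321.6 / 151.20 ≈ 48.4 mL/min
Patient 2: CrCl = (140 − 89) × 123.1 / (72 × 2.7) = 6278.1 / 194.40 ≈ 32.3 mL/min
|48.4 − 32.3| = 16.1 mL/min

16 mL/min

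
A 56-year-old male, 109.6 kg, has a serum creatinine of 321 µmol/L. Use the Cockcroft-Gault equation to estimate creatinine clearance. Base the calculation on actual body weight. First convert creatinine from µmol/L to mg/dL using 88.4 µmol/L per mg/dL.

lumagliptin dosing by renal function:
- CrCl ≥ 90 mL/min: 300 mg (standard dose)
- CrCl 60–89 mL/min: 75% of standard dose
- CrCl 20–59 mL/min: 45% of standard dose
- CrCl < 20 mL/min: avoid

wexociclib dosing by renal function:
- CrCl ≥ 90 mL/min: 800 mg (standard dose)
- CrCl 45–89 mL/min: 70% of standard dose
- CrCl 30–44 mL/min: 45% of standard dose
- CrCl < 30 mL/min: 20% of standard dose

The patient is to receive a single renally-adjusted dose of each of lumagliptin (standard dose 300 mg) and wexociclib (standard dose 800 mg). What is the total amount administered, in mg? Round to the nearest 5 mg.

SCr = 321 / 88.4 = 3.631 mg/dL
CrCl = (140 − 56) × 109.6 / (72 × 3.631) = 9206.4 / 261.43 ≈ 35.2 mL/min
CrCl ≈ 35 mL/min.
lumagliptin: 20–59 mL/min → 45% of 300 mg = 135 mg.
wexociclib: 30–44 mL/min → 45% of 800 mg = 360 mg.
Total = 135 + 360 = 495 mg.

495 mg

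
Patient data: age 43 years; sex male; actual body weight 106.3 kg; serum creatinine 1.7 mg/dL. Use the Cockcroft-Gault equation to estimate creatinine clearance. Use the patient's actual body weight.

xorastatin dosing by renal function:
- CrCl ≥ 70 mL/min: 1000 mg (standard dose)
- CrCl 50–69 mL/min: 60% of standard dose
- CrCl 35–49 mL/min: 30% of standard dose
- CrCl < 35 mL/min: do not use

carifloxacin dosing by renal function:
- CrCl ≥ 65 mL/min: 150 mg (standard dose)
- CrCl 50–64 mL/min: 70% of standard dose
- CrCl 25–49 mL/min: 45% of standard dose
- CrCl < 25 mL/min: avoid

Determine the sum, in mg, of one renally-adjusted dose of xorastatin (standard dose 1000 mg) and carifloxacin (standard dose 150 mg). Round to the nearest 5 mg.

1150 mg

CrCl = (140 − 43) × 106.3 / (72 × 1.7) = 10311.1 / 122.40 ≈ 84.2 mL/min
CrCl ≈ 84 mL/min.
xorastatin: ≥ 70 mL/min → 100% of 1000 mg = 1000 mg.
carifloxacin: ≥ 65 mL/min → 100% of 150 mg = 150 mg.
Total = 1000 + 150 = 1150 mg.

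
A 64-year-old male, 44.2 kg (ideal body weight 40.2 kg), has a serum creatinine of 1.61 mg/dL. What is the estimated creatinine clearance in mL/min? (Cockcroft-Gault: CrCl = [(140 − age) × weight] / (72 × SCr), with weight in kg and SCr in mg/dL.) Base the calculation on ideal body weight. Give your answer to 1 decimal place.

26.4 mL/min

CrCl = (140 − 64) × 40.2 / (72 × 1.61) = 3055.2 / 115.92 ≈ 26.4 mL/min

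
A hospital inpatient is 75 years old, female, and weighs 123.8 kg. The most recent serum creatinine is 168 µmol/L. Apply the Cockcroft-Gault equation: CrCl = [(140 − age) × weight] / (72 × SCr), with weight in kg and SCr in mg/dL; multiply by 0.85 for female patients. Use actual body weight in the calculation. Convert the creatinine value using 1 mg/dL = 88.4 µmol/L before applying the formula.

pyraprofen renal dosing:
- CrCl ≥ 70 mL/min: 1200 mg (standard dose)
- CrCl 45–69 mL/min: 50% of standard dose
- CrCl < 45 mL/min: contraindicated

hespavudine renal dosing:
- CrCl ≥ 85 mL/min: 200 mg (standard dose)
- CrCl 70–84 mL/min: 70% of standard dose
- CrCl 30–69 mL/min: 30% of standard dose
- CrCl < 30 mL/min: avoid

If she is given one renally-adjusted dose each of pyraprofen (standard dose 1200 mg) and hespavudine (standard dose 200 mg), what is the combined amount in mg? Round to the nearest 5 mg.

SCr = 168 / 88.4 = 1.9 mg/dL
CrCl = (140 − 75) × 123.8 / (72 × 1.9) × 0.85 = 8047.0 / 136.80 × 0.85 ≈ 50.0 mL/min
CrCl ≈ 50 mL/min.
pyraprofen: 45–69 mL/min → 50% of 1200 mg = 600 mg.
hespavudine: 30–69 mL/min → 30% of 200 mg = 60 mg.
Total = 600 + 60 = 660 mg.

660 mg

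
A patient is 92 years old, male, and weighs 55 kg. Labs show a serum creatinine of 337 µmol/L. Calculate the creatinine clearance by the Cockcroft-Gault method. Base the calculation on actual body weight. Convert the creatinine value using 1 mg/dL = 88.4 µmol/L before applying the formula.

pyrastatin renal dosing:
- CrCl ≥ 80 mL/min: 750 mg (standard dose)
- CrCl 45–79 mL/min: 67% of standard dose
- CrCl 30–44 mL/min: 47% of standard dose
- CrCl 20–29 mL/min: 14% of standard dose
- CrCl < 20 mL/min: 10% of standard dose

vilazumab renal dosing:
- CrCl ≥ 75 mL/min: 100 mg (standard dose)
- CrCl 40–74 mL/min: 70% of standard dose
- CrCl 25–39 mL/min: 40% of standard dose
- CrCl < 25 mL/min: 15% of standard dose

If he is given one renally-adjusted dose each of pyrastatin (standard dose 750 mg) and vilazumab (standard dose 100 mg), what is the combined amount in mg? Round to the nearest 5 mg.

SCr = 337 / 88.4 = 3.812 mg/dL
CrCl = (140 − 92) × 55 / (72 × 3.812) = 2640.0 / 274.46 ≈ 9.6 mL/min
CrCl ≈ 10 mL/min.
pyrastatin: < 20 mL/min → 10% of 750 mg = 75 mg.
vilazumab: < 25 mL/min → 15% of 100 mg = 15 mg.
Total = 75 + 15 = 90 mg.

90 mg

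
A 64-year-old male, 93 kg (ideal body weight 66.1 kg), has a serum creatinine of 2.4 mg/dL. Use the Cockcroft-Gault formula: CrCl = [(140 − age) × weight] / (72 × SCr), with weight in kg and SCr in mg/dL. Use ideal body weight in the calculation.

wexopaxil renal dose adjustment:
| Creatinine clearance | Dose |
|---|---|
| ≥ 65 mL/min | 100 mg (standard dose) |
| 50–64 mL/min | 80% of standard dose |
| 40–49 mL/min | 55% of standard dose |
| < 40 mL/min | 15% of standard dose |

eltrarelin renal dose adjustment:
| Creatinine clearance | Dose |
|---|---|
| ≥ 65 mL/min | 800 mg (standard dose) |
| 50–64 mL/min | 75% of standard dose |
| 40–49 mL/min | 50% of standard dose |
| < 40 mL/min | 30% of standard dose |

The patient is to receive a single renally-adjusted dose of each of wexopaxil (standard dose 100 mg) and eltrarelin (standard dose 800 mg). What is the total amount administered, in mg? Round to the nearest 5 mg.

255 mg

CrCl = (140 − 64) × 66.1 / (72 × 2.4) = 5023.6 / 172.80 ≈ 29.1 mL/min
CrCl ≈ 29 mL/min.
wexopaxil: < 40 mL/min → 15% of 100 mg = 15 mg.
eltrarelin: < 40 mL/min → 30% of 800 mg = 240 mg.
Total = 15 + 240 = 255 mg.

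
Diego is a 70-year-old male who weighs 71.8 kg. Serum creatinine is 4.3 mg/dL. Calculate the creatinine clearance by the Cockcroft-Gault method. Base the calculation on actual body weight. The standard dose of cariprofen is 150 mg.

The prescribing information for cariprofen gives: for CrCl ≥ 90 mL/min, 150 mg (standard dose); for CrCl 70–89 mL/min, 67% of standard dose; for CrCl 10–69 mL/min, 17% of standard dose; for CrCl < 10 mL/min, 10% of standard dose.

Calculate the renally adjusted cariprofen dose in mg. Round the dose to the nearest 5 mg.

25 mg

CrCl = (140 − 70) × 71.8 / (72 × 4.3) = 5026.0 / 309.60 ≈ 16.2 mL/min
CrCl ≈ 16 mL/min → bracket 10–69 mL/min.
17% of 150 mg = 25.5 mg → 25 mg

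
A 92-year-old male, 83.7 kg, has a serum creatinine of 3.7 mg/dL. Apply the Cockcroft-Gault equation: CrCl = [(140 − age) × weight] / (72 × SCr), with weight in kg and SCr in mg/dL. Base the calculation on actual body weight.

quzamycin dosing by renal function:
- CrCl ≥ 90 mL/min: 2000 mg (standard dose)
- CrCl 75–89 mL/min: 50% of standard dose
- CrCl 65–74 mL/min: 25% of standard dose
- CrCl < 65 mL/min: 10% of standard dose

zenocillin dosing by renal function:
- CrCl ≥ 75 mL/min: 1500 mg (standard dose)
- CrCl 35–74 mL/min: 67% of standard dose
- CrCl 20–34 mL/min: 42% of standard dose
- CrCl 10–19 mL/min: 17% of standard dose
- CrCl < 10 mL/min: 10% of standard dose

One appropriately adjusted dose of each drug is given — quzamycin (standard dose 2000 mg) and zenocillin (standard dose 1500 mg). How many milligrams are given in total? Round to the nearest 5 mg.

CrCl = (140 − 92) × 83.7 / (72 × 3.7) = 4017.6 / 266.40 ≈ 15.1 mL/min
CrCl ≈ 15 mL/min.
quzamycin: < 65 mL/min → 10% of 2000 mg = 200 mg.
zenocillin: 10–19 mL/min → 17% of 1500 mg = 255 mg.
Total = 200 + 255 = 455 mg.

455 mg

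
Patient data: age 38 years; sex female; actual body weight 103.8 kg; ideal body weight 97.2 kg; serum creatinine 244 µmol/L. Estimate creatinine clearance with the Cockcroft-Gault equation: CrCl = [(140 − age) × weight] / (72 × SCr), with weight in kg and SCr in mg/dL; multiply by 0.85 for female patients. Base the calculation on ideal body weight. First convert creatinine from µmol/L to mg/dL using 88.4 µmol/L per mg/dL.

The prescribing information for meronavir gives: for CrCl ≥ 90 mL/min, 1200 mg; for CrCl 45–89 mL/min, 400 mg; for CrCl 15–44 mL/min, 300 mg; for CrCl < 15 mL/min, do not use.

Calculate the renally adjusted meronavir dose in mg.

SCr = 244 / 88.4 = 2.76 mg/dL
CrCl = (140 − 38) × 97.2 / (72 × 2.76) × 0.85 = 9914.4 / 198.72 × 0.85 ≈ 42.4 mL/min
CrCl ≈ 42 mL/min → bracket 15–44 mL/min.
Dose for this bracket: 300 mg.

300 mg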